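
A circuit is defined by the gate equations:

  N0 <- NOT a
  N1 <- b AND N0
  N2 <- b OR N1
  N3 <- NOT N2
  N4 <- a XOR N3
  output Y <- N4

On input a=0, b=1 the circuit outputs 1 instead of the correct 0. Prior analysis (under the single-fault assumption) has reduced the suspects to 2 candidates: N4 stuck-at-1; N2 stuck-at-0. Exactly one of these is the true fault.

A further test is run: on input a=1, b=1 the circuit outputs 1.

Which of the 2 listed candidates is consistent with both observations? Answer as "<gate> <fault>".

N4 stuck-at-1

Evaluate each candidate on input a=1, b=1:
  N4 stuck-at-1: N0=0, N1=0, N2=1, N3=0, N4=1 [stuck-at-1] → 1 — matches
  N2 stuck-at-0: N0=0, N1=0, N2=0 [stuck-at-0], N3=1, N4=0 → 0 — eliminated
Only N4 stuck-at-1 reproduces the observed 1.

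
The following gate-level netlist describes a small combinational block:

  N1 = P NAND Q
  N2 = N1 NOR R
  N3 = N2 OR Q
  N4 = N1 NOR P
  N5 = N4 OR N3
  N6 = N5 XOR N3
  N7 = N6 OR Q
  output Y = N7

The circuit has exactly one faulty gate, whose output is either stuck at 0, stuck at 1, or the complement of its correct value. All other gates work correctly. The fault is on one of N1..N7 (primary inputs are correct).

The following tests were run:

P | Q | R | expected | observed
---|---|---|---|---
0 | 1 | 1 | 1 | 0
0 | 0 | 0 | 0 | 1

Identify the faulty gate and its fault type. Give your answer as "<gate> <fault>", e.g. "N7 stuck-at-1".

N7 inverted output

Fault-free values for test 1 (P=0, Q=1, R=1): N1=1, N2=0, N3=1, N4=0, N5=1, N6=0, N7=1, giving Y=1. Observed 0.
Test 1: faults giving observed 0 are {N7 stuck-at-0, N7 inverted output}.
Test 2 (P=0, Q=0, R=0): fault-free N1=1, N2=0, N3=0, N4=0, N5=0, N6=0, N7=0 → 0; observed 1. Eliminates N7 stuck-at-0.
Only N7 inverted output is consistent with every test.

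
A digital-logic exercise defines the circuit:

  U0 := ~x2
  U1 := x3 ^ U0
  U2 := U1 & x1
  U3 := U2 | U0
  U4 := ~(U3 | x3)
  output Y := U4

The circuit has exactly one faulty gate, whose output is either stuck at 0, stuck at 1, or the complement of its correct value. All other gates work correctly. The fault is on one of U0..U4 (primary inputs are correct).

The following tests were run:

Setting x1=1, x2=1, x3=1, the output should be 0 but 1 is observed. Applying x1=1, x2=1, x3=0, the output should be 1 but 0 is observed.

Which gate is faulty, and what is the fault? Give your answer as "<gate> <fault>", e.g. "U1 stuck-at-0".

U4 inverted output

Fault-free values for test 1 (x1=1, x2=1, x3=1): U0=0, U1=1, U2=1, U3=1, U4=0, giving Y=0. Observed 1.
Test 1: faults giving observed 1 are {U4 stuck-at-1, U4 inverted output}.
Test 2 (x1=1, x2=1, x3=0): fault-free U0=0, U1=0, U2=0, U3=0, U4=1 → 1; observed 0. Eliminates U4 stuck-at-1.
Only U4 inverted output is consistent with every test.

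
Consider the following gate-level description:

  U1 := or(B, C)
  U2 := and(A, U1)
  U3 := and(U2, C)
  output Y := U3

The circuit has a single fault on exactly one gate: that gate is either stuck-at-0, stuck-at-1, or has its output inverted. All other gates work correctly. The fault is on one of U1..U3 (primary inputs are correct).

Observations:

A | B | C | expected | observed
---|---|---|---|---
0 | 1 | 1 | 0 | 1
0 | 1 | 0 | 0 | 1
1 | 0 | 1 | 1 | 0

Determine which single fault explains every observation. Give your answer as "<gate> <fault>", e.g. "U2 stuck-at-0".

U3 inverted output

Fault-free values for test 1 (A=0, B=1, C=1): U1=1, U2=0, U3=0, giving Y=0. Observed 1.
Test 1: faults giving observed 1 are {U2 stuck-at-1, U2 inverted output, U3 stuck-at-1, U3 inverted output}.
Test 2 (A=0, B=1, C=0): fault-free U1=1, U2=0, U3=0 → 0; observed 1. Eliminates U2 stuck-at-1, U2 inverted output.
Test 3 (A=1, B=0, C=1): fault-free U1=1, U2=1, U3=1 → 1; observed 0. Eliminates U3 stuck-at-1.
Only U3 inverted output is consistent with every test.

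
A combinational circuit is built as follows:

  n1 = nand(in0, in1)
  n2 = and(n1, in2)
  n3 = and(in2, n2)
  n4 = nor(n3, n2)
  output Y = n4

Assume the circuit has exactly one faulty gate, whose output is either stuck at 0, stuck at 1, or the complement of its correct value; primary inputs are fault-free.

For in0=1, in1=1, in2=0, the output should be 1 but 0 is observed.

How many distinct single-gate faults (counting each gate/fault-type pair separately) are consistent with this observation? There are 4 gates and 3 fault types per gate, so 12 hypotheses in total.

Fault-free: n1=0, n2=0, n3=0, n4=1 → 1. Observed 0.
  n1 stuck-at-0: output 1 ✗
  n1 stuck-at-1: output 1 ✗
  n1 inverted output: output 1 ✗
  n2 stuck-at-0: output 1 ✗
  n2 stuck-at-1: output 0 ✓
  n2 inverted output: output 0 ✓
  n3 stuck-at-0: output 1 ✗
  n3 stuck-at-1: output 0 ✓
  n3 inverted output: output 0 ✓
  n4 stuck-at-0: output 0 ✓
  n4 stuck-at-1: output 1 ✗
  n4 inverted output: output 0 ✓
Consistent faults: {n2 stuck-at-1, n2 inverted output, n3 stuck-at-1, n3 inverted output, n4 stuck-at-0, n4 inverted output} — 6 in all.

6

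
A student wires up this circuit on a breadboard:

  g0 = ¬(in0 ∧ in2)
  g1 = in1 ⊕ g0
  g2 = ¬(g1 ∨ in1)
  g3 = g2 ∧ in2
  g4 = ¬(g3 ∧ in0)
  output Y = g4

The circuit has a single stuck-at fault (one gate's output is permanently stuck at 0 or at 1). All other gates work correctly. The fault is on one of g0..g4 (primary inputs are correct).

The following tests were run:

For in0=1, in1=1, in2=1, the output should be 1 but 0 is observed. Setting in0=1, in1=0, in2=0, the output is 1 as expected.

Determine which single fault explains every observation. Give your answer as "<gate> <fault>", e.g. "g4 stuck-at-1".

g2 stuck-at-1

Fault-free values for test 1 (in0=1, in1=1, in2=1): g0=0, g1=1, g2=0, g3=0, g4=1, giving Y=1. Observed 0.
Test 1: faults giving observed 0 are {g2 stuck-at-1, g3 stuck-at-1, g4 stuck-at-0}.
Test 2 (in0=1, in1=0, in2=0): fault-free g0=1, g1=1, g2=0, g3=0, g4=1 → 1; observed 1. Eliminates g3 stuck-at-1, g4 stuck-at-0.
Only g2 stuck-at-1 is consistent with every test.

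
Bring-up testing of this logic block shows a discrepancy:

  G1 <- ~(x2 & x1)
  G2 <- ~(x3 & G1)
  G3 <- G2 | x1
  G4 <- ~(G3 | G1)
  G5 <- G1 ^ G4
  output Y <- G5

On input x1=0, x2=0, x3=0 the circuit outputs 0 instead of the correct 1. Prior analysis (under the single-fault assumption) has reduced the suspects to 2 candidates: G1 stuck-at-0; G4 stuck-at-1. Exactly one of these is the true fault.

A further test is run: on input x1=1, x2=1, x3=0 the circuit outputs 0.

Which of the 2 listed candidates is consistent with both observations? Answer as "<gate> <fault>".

G1 stuck-at-0

Evaluate each candidate on input x1=1, x2=1, x3=0:
  G1 stuck-at-0: G1=0 [stuck-at-0], G2=1, G3=1, G4=0, G5=0 → 0 — matches
  G4 stuck-at-1: G1=0, G2=1, G3=1, G4=1 [stuck-at-1], G5=1 → 1 — eliminated
Only G1 stuck-at-0 reproduces the observed 0.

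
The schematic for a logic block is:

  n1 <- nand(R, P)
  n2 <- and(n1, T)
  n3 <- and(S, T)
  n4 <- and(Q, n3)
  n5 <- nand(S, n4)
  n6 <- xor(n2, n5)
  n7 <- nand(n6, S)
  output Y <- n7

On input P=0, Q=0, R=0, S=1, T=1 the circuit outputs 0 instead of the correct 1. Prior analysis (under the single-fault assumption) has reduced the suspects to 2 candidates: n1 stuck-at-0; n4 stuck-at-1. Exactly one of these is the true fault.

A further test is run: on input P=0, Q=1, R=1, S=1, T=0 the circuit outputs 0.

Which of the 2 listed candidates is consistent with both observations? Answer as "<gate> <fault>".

n1 stuck-at-0

Evaluate each candidate on input P=0, Q=1, R=1, S=1, T=0:
  n1 stuck-at-0: n1=0 [stuck-at-0], n2=0, n3=0, n4=0, n5=1, n6=1, n7=0 → 0 — matches
  n4 stuck-at-1: n1=1, n2=0, n3=0, n4=1 [stuck-at-1], n5=0, n6=0, n7=1 → 1 — eliminated
Only n1 stuck-at-0 reproduces the observed 0.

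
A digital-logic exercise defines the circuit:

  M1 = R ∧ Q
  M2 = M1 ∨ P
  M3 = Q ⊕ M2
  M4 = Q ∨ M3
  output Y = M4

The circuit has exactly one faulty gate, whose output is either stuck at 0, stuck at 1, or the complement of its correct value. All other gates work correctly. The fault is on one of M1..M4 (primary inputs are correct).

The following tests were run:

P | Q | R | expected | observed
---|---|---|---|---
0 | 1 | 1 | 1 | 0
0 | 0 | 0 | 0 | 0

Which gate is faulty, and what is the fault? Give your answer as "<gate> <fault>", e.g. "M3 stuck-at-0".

M4 stuck-at-0

Fault-free values for test 1 (P=0, Q=1, R=1): M1=1, M2=1, M3=0, M4=1, giving Y=1. Observed 0.
Test 1: faults giving observed 0 are {M4 stuck-at-0, M4 inverted output}.
Test 2 (P=0, Q=0, R=0): fault-free M1=0, M2=0, M3=0, M4=0 → 0; observed 0. Eliminates M4 inverted output.
Only M4 stuck-at-0 is consistent with every test.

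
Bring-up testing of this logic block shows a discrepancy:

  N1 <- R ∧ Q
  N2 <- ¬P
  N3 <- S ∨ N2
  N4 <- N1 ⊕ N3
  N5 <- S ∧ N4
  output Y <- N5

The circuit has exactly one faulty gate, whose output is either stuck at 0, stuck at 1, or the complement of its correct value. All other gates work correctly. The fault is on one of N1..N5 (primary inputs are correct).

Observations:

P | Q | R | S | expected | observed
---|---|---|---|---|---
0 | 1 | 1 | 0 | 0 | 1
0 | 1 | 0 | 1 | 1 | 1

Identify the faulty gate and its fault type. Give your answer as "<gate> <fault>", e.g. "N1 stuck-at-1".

N5 stuck-at-1

Fault-free values for test 1 (P=0, Q=1, R=1, S=0): N1=1, N2=1, N3=1, N4=0, N5=0, giving Y=0. Observed 1.
Test 1: faults giving observed 1 are {N5 stuck-at-1, N5 inverted output}.
Test 2 (P=0, Q=1, R=0, S=1): fault-free N1=0, N2=1, N3=1, N4=1, N5=1 → 1; observed 1. Eliminates N5 inverted output.
Only N5 stuck-at-1 is consistent with every test.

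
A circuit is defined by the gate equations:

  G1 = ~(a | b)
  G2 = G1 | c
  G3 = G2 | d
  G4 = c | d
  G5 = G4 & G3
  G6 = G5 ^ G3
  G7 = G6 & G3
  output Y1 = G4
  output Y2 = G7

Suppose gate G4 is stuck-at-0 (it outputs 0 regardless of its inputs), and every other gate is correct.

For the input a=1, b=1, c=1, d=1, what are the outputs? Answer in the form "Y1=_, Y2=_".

Y1=0, Y2=1

Propagate with G4 forced: G1=0, G2=1, G3=1, G4=0 [stuck-at-0], G5=0, G6=1, G7=1.
So the outputs are Y1=0, Y2=1. (Without the fault they would be Y1=1, Y2=0.)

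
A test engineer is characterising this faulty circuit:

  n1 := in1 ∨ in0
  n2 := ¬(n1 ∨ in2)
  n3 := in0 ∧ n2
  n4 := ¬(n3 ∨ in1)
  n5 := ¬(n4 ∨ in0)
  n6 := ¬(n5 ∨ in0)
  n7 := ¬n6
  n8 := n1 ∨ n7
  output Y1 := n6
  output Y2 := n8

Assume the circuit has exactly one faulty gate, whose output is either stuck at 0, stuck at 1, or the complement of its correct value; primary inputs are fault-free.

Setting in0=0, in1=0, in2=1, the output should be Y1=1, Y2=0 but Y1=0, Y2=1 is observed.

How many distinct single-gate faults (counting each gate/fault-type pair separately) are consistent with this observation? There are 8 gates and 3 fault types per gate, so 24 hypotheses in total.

8

Fault-free: n1=0, n2=0, n3=0, n4=1, n5=0, n6=1, n7=0, n8=0 → Y1=1, Y2=0. Observed Y1=0, Y2=1.
  n1: none of the 3 fault types match ✗
  n2: none of the 3 fault types match ✗
  n3: stuck-at-1, inverted output ✓; others ✗
  n4: stuck-at-0, inverted output ✓; others ✗
  n5: stuck-at-1, inverted output ✓; others ✗
  n6: stuck-at-0, inverted output ✓; others ✗
  n7: none of the 3 fault types match ✗
  n8: none of the 3 fault types match ✗
Consistent faults: {n3 stuck-at-1, n3 inverted output, n4 stuck-at-0, n4 inverted output, n5 stuck-at-1, n5 inverted output, n6 stuck-at-0, n6 inverted output} — 8 in all.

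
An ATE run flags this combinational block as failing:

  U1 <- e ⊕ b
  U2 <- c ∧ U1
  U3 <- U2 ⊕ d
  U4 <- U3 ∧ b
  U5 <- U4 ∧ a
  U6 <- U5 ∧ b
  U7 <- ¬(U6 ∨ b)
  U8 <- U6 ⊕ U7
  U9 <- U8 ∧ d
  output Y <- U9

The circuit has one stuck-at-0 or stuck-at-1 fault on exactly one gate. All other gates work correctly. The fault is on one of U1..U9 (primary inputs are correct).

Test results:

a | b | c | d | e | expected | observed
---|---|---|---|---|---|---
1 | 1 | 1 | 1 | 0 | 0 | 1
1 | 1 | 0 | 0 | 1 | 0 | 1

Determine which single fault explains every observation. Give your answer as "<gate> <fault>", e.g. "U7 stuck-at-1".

Fault-free values for test 1 (a=1, b=1, c=1, d=1, e=0): U1=1, U2=1, U3=0, U4=0, U5=0, U6=0, U7=0, U8=0, U9=0, giving Y=0. Observed 1.
Test 1: faults giving observed 1 are {U1 stuck-at-0, U2 stuck-at-0, U3 stuck-at-1, U4 stuck-at-1, U5 stuck-at-1, U6 stuck-at-1, U7 stuck-at-1, U8 stuck-at-1, U9 stuck-at-1}.
Test 2 (a=1, b=1, c=0, d=0, e=1): fault-free U1=0, U2=0, U3=0, U4=0, U5=0, U6=0, U7=0, U8=0, U9=0 → 0; observed 1. Eliminates U1 stuck-at-0, U2 stuck-at-0, U3 stuck-at-1, U4 stuck-at-1, U5 stuck-at-1, U6 stuck-at-1, U7 stuck-at-1, U8 stuck-at-1.
Only U9 stuck-at-1 is consistent with every test.

U9 stuck-at-1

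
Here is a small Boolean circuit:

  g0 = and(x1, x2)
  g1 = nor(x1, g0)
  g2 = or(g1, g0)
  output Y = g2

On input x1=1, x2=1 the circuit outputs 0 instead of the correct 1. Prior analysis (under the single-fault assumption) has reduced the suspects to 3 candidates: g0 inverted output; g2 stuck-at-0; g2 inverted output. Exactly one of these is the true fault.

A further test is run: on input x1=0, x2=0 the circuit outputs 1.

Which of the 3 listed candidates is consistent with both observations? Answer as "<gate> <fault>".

g0 inverted output

Evaluate each candidate on input x1=0, x2=0:
  g0 inverted output: g0=1 [inverted output], g1=0, g2=1 → 1 — matches
  g2 stuck-at-0: g0=0, g1=1, g2=0 [stuck-at-0] → 0 — eliminated
  g2 inverted output: g0=0, g1=1, g2=0 [inverted output] → 0 — eliminated
Only g0 inverted output reproduces the observed 1.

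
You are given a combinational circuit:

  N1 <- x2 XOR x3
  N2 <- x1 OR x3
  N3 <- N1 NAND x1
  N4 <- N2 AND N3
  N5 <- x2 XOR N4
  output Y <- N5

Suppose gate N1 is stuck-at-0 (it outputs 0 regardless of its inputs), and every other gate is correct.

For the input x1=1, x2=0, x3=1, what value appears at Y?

1

Propagate with N1 forced: N1=0 [stuck-at-0], N2=1, N3=1, N4=1, N5=1.
So Y = 1. (Without the fault it would be 0.)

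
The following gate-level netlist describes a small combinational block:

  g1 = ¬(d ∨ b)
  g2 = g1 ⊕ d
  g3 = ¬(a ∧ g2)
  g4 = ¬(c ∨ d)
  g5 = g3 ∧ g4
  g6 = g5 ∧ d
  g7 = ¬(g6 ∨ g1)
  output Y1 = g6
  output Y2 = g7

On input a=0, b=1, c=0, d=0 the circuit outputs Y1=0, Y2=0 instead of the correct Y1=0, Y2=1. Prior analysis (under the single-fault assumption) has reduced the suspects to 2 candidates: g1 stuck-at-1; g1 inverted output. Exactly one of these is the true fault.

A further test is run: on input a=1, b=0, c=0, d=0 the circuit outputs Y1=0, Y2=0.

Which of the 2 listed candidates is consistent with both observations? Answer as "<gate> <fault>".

g1 stuck-at-1

Evaluate each candidate on input a=1, b=0, c=0, d=0:
  g1 stuck-at-1: g1=1 [stuck-at-1], g2=1, g3=0, g4=1, g5=0, g6=0, g7=0 → Y1=0, Y2=0 — matches
  g1 inverted output: g1=0 [inverted output], g2=0, g3=1, g4=1, g5=1, g6=0, g7=1 → Y1=0, Y2=1 — eliminated
Only g1 stuck-at-1 reproduces the observed Y1=0, Y2=0.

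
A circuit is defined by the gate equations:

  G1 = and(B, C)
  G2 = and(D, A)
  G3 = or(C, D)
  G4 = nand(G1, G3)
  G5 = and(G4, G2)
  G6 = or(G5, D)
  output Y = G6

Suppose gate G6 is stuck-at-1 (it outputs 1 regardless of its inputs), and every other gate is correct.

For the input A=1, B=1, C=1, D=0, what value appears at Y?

Propagate with G6 forced: G1=1, G2=0, G3=1, G4=0, G5=0, G6=1 [stuck-at-1].
So Y = 1. (Without the fault it would be 0.)

1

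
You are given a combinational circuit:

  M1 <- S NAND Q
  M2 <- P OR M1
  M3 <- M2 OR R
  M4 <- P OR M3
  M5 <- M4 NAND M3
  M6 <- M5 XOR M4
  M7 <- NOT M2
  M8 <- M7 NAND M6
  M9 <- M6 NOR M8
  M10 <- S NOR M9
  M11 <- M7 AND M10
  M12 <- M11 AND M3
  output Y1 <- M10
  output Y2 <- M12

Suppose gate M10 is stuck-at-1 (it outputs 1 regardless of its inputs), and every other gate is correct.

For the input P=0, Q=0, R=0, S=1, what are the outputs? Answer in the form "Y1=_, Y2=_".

Y1=1, Y2=0

Propagate with M10 forced: M1=1, M2=1, M3=1, M4=1, M5=0, M6=1, M7=0, M8=1, M9=0, M10=1 [stuck-at-1], M11=0, M12=0.
So the outputs are Y1=1, Y2=0. (Without the fault they would be Y1=0, Y2=0.)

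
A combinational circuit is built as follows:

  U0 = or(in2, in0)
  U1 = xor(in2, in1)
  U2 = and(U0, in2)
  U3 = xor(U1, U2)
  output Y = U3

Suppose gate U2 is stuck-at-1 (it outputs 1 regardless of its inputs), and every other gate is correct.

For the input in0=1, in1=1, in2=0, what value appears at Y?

Propagate with U2 forced: U0=1, U1=1, U2=1 [stuck-at-1], U3=0.
So Y = 0. (Without the fault it would be 1.)

0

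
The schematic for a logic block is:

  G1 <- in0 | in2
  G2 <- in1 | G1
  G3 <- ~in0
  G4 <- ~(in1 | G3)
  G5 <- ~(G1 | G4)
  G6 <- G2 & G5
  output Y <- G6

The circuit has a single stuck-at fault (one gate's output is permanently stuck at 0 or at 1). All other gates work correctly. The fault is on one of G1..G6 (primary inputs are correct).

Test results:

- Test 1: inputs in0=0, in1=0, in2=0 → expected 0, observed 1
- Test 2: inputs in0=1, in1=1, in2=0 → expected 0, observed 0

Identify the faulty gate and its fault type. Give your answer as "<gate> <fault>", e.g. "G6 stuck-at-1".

G2 stuck-at-1

Fault-free values for test 1 (in0=0, in1=0, in2=0): G1=0, G2=0, G3=1, G4=0, G5=1, G6=0, giving Y=0. Observed 1.
Test 1: faults giving observed 1 are {G2 stuck-at-1, G6 stuck-at-1}.
Test 2 (in0=1, in1=1, in2=0): fault-free G1=1, G2=1, G3=0, G4=0, G5=0, G6=0 → 0; observed 0. Eliminates G6 stuck-at-1.
Only G2 stuck-at-1 is consistent with every test.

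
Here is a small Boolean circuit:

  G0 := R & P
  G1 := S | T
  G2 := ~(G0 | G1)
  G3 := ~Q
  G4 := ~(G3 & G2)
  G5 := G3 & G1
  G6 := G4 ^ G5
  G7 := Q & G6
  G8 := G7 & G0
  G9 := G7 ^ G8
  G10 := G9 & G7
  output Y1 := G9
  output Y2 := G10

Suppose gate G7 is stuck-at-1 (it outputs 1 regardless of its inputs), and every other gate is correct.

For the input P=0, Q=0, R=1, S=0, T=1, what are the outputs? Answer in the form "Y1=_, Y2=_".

Y1=1, Y2=1

Propagate with G7 forced: G0=0, G1=1, G2=0, G3=1, G4=1, G5=1, G6=0, G7=1 [stuck-at-1], G8=0, G9=1, G10=1.
So the outputs are Y1=1, Y2=1. (Without the fault they would be Y1=0, Y2=0.)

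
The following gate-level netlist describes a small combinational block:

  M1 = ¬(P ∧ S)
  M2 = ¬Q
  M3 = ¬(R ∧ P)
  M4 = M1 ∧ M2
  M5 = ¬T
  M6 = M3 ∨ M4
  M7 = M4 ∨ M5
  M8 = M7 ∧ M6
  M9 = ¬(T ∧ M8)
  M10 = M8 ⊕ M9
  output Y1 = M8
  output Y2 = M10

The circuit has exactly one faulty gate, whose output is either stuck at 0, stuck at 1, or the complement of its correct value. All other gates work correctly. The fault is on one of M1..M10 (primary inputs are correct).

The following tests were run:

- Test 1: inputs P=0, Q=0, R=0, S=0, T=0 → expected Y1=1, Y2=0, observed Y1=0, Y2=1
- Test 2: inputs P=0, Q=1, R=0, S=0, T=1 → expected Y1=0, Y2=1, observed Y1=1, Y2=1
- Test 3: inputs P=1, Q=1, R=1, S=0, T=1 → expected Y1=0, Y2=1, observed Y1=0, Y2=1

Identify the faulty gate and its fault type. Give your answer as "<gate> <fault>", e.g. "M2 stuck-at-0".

Fault-free values for test 1 (P=0, Q=0, R=0, S=0, T=0): M1=1, M2=1, M3=1, M4=1, M5=1, M6=1, M7=1, M8=1, M9=1, M10=0, giving Y1=1, Y2=0. Observed Y1=0, Y2=1.
Test 1: faults giving observed Y1=0, Y2=1 are {M6 stuck-at-0, M6 inverted output, M7 stuck-at-0, M7 inverted output, M8 stuck-at-0, M8 inverted output}.
Test 2 (P=0, Q=1, R=0, S=0, T=1): fault-free M1=1, M2=0, M3=1, M4=0, M5=0, M6=1, M7=0, M8=0, M9=1, M10=1 → Y1=0, Y2=1; observed Y1=1, Y2=1. Eliminates M6 stuck-at-0, M6 inverted output, M7 stuck-at-0, M8 stuck-at-0.
Test 3 (P=1, Q=1, R=1, S=0, T=1): fault-free M1=1, M2=0, M3=0, M4=0, M5=0, M6=0, M7=0, M8=0, M9=1, M10=1 → Y1=0, Y2=1; observed Y1=0, Y2=1. Eliminates M8 inverted output.
Only M7 inverted output is consistent with every test.

M7 inverted output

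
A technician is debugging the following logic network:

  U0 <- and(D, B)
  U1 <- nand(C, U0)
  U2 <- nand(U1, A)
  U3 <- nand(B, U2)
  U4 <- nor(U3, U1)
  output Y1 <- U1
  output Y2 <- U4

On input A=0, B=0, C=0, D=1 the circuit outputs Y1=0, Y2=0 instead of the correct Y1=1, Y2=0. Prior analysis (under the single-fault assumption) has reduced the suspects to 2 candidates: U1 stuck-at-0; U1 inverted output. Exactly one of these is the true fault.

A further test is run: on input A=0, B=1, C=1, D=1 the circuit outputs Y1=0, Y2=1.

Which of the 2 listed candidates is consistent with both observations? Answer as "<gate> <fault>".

Evaluate each candidate on input A=0, B=1, C=1, D=1:
  U1 stuck-at-0: U0=1, U1=0 [stuck-at-0], U2=1, U3=0, U4=1 → Y1=0, Y2=1 — matches
  U1 inverted output: U0=1, U1=1 [inverted output], U2=1, U3=0, U4=0 → Y1=1, Y2=0 — eliminated
Only U1 stuck-at-0 reproduces the observed Y1=0, Y2=1.

U1 stuck-at-0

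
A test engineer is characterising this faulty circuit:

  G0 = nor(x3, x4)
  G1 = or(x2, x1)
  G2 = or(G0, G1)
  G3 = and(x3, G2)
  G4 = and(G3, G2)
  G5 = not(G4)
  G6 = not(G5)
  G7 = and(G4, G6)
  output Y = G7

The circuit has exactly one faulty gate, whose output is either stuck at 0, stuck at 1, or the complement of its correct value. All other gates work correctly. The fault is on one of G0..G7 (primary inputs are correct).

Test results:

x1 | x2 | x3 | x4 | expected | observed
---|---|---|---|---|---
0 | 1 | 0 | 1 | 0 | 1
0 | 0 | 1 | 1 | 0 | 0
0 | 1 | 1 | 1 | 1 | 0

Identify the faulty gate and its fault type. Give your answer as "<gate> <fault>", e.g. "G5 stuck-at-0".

G3 inverted output

Fault-free values for test 1 (x1=0, x2=1, x3=0, x4=1): G0=0, G1=1, G2=1, G3=0, G4=0, G5=1, G6=0, G7=0, giving Y=0. Observed 1.
Test 1: faults giving observed 1 are {G3 stuck-at-1, G3 inverted output, G4 stuck-at-1, G4 inverted output, G7 stuck-at-1, G7 inverted output}.
Test 2 (x1=0, x2=0, x3=1, x4=1): fault-free G0=0, G1=0, G2=0, G3=0, G4=0, G5=1, G6=0, G7=0 → 0; observed 0. Eliminates G4 stuck-at-1, G4 inverted output, G7 stuck-at-1, G7 inverted output.
Test 3 (x1=0, x2=1, x3=1, x4=1): fault-free G0=0, G1=1, G2=1, G3=1, G4=1, G5=0, G6=1, G7=1 → 1; observed 0. Eliminates G3 stuck-at-1.
Only G3 inverted output is consistent with every test.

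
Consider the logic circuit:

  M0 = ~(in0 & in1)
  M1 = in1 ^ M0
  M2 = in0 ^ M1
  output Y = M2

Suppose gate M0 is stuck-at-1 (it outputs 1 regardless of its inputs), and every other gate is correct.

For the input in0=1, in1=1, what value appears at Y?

Propagate with M0 forced: M0=1 [stuck-at-1], M1=0, M2=1.
So Y = 1. (Without the fault it would be 0.)

1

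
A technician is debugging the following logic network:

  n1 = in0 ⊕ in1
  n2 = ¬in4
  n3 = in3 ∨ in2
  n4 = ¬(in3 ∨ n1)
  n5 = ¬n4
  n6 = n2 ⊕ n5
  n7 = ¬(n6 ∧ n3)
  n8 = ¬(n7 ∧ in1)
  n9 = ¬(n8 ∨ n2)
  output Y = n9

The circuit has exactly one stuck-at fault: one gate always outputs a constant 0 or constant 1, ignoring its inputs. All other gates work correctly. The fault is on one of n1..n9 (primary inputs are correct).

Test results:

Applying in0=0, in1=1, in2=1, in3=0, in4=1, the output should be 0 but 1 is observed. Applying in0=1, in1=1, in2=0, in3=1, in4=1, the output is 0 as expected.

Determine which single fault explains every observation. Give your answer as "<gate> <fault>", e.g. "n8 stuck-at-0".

Fault-free values for test 1 (in0=0, in1=1, in2=1, in3=0, in4=1): n1=1, n2=0, n3=1, n4=0, n5=1, n6=1, n7=0, n8=1, n9=0, giving Y=0. Observed 1.
Test 1: faults giving observed 1 are {n1 stuck-at-0, n3 stuck-at-0, n4 stuck-at-1, n5 stuck-at-0, n6 stuck-at-0, n7 stuck-at-1, n8 stuck-at-0, n9 stuck-at-1}.
Test 2 (in0=1, in1=1, in2=0, in3=1, in4=1): fault-free n1=0, n2=0, n3=1, n4=0, n5=1, n6=1, n7=0, n8=1, n9=0 → 0; observed 0. Eliminates n3 stuck-at-0, n4 stuck-at-1, n5 stuck-at-0, n6 stuck-at-0, n7 stuck-at-1, n8 stuck-at-0, n9 stuck-at-1.
Only n1 stuck-at-0 is consistent with every test.

n1 stuck-at-0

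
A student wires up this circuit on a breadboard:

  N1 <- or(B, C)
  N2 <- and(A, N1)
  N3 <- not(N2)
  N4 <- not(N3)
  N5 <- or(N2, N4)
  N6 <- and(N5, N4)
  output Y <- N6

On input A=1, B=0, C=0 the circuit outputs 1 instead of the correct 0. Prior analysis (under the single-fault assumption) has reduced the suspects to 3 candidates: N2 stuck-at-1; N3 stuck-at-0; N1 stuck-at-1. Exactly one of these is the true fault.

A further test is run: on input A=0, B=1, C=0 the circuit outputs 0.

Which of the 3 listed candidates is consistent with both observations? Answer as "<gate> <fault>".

Evaluate each candidate on input A=0, B=1, C=0:
  N2 stuck-at-1: N1=1, N2=1 [stuck-at-1], N3=0, N4=1, N5=1, N6=1 → 1 — eliminated
  N3 stuck-at-0: N1=1, N2=0, N3=0 [stuck-at-0], N4=1, N5=1, N6=1 → 1 — eliminated
  N1 stuck-at-1: N1=1 [stuck-at-1], N2=0, N3=1, N4=0, N5=0, N6=0 → 0 — matches
Only N1 stuck-at-1 reproduces the observed 0.

N1 stuck-at-1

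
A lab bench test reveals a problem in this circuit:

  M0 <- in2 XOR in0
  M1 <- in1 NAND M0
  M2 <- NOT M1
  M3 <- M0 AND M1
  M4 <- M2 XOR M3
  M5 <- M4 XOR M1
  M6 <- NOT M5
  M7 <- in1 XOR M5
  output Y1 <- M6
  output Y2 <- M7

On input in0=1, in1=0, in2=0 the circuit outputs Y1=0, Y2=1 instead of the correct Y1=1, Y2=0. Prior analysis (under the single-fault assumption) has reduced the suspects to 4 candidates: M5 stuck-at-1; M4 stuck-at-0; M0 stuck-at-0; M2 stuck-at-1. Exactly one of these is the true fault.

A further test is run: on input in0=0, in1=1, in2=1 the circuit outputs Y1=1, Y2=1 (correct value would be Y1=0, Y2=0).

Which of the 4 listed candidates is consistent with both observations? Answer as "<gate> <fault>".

Evaluate each candidate on input in0=0, in1=1, in2=1:
  M5 stuck-at-1: M0=1, M1=0, M2=1, M3=0, M4=1, M5=1 [stuck-at-1], M6=0, M7=0 → Y1=0, Y2=0 — eliminated
  M4 stuck-at-0: M0=1, M1=0, M2=1, M3=0, M4=0 [stuck-at-0], M5=0, M6=1, M7=1 → Y1=1, Y2=1 — matches
  M0 stuck-at-0: M0=0 [stuck-at-0], M1=1, M2=0, M3=0, M4=0, M5=1, M6=0, M7=0 → Y1=0, Y2=0 — eliminated
  M2 stuck-at-1: M0=1, M1=0, M2=1 [stuck-at-1], M3=0, M4=1, M5=1, M6=0, M7=0 → Y1=0, Y2=0 — eliminated
Only M4 stuck-at-0 reproduces the observed Y1=1, Y2=1.

M4 stuck-at-0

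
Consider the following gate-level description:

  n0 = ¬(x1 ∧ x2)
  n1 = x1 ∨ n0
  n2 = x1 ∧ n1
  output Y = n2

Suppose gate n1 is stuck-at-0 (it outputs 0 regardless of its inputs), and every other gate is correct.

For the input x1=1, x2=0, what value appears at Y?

0

Propagate with n1 forced: n0=1, n1=0 [stuck-at-0], n2=0.
So Y = 0. (Without the fault it would be 1.)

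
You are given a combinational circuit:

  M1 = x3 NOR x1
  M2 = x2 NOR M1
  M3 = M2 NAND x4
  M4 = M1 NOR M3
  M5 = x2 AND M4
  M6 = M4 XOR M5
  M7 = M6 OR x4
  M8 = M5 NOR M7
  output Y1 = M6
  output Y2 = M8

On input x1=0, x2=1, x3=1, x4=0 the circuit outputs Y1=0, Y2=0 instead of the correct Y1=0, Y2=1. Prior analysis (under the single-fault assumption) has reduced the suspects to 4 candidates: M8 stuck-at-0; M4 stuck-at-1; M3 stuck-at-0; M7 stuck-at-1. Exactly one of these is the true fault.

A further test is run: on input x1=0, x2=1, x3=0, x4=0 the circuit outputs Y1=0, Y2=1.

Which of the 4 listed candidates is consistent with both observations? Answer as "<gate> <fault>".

M3 stuck-at-0

Evaluate each candidate on input x1=0, x2=1, x3=0, x4=0:
  M8 stuck-at-0: M1=1, M2=0, M3=1, M4=0, M5=0, M6=0, M7=0, M8=0 [stuck-at-0] → Y1=0, Y2=0 — eliminated
  M4 stuck-at-1: M1=1, M2=0, M3=1, M4=1 [stuck-at-1], M5=1, M6=0, M7=0, M8=0 → Y1=0, Y2=0 — eliminated
  M3 stuck-at-0: M1=1, M2=0, M3=0 [stuck-at-0], M4=0, M5=0, M6=0, M7=0, M8=1 → Y1=0, Y2=1 — matches
  M7 stuck-at-1: M1=1, M2=0, M3=1, M4=0, M5=0, M6=0, M7=1 [stuck-at-1], M8=0 → Y1=0, Y2=0 — eliminated
Only M3 stuck-at-0 reproduces the observed Y1=0, Y2=1.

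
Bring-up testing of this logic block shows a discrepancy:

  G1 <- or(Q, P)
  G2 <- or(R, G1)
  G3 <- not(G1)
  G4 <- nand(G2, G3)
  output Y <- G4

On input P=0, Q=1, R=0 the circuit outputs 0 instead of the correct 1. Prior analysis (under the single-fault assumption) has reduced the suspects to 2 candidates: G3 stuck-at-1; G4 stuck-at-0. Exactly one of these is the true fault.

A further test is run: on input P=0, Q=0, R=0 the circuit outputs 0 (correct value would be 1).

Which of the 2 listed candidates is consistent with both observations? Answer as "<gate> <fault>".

Evaluate each candidate on input P=0, Q=0, R=0:
  G3 stuck-at-1: G1=0, G2=0, G3=1 [stuck-at-1], G4=1 → 1 — eliminated
  G4 stuck-at-0: G1=0, G2=0, G3=1, G4=0 [stuck-at-0] → 0 — matches
Only G4 stuck-at-0 reproduces the observed 0.

G4 stuck-at-0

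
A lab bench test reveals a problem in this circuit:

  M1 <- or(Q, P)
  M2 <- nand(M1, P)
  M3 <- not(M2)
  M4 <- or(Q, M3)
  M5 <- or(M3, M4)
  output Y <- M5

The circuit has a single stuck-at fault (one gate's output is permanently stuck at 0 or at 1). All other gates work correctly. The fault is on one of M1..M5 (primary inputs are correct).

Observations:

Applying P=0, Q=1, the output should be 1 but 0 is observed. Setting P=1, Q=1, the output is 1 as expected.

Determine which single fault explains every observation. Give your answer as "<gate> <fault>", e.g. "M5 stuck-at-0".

Fault-free values for test 1 (P=0, Q=1): M1=1, M2=1, M3=0, M4=1, M5=1, giving Y=1. Observed 0.
Test 1: faults giving observed 0 are {M4 stuck-at-0, M5 stuck-at-0}.
Test 2 (P=1, Q=1): fault-free M1=1, M2=0, M3=1, M4=1, M5=1 → 1; observed 1. Eliminates M5 stuck-at-0.
Only M4 stuck-at-0 is consistent with every test.

M4 stuck-at-0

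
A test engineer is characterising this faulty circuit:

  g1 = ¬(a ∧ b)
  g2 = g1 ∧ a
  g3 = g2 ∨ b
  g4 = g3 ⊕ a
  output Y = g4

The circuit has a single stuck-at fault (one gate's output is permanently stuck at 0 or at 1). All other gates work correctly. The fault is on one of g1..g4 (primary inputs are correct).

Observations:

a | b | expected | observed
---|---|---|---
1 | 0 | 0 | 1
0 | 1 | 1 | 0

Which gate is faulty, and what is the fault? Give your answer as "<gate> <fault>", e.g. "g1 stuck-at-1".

Fault-free values for test 1 (a=1, b=0): g1=1, g2=1, g3=1, g4=0, giving Y=0. Observed 1.
Test 1: faults giving observed 1 are {g1 stuck-at-0, g2 stuck-at-0, g3 stuck-at-0, g4 stuck-at-1}.
Test 2 (a=0, b=1): fault-free g1=1, g2=0, g3=1, g4=1 → 1; observed 0. Eliminates g1 stuck-at-0, g2 stuck-at-0, g4 stuck-at-1.
Only g3 stuck-at-0 is consistent with every test.

g3 stuck-at-0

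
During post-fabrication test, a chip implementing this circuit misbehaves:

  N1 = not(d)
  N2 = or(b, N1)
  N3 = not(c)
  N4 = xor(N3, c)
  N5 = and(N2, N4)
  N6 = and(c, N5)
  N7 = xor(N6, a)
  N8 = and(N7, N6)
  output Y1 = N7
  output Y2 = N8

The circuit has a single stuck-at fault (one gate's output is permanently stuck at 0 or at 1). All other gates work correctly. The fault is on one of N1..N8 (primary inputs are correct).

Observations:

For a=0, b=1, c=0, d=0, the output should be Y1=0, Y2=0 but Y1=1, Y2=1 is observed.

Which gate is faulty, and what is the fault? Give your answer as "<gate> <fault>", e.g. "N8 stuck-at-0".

N6 stuck-at-1

Fault-free values for test 1 (a=0, b=1, c=0, d=0): N1=1, N2=1, N3=1, N4=1, N5=1, N6=0, N7=0, N8=0, giving Y1=0, Y2=0. Observed Y1=1, Y2=1.
Test 1: faults giving observed Y1=1, Y2=1 are {N6 stuck-at-1}.
Only N6 stuck-at-1 is consistent with every test.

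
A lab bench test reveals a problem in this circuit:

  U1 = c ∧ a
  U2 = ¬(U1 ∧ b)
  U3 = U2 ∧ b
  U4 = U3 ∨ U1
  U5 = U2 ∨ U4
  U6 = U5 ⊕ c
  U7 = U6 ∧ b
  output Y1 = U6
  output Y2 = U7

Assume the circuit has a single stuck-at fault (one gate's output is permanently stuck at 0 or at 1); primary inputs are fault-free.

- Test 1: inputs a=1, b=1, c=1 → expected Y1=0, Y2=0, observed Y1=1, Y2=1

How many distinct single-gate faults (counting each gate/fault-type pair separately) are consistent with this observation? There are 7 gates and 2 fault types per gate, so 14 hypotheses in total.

3

Fault-free: U1=1, U2=0, U3=0, U4=1, U5=1, U6=0, U7=0 → Y1=0, Y2=0. Observed Y1=1, Y2=1.
  U1 stuck-at-0: output Y1=0, Y2=0 ✗
  U1 stuck-at-1: output Y1=0, Y2=0 ✗
  U2 stuck-at-0: output Y1=0, Y2=0 ✗
  U2 stuck-at-1: output Y1=0, Y2=0 ✗
  U3 stuck-at-0: output Y1=0, Y2=0 ✗
  U3 stuck-at-1: output Y1=0, Y2=0 ✗
  U4 stuck-at-0: output Y1=1, Y2=1 ✓
  U4 stuck-at-1: output Y1=0, Y2=0 ✗
  U5 stuck-at-0: output Y1=1, Y2=1 ✓
  U5 stuck-at-1: output Y1=0, Y2=0 ✗
  U6 stuck-at-0: output Y1=0, Y2=0 ✗
  U6 stuck-at-1: output Y1=1, Y2=1 ✓
  U7 stuck-at-0: output Y1=0, Y2=0 ✗
  U7 stuck-at-1: output Y1=0, Y2=1 ✗
Consistent faults: {U4 stuck-at-0, U5 stuck-at-0, U6 stuck-at-1} — 3 in all.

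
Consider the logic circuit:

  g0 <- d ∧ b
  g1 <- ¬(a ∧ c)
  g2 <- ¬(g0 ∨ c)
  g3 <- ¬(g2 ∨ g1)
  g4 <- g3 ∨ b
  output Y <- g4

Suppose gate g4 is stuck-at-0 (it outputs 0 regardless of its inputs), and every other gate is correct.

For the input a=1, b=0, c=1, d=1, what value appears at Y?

Propagate with g4 forced: g0=0, g1=0, g2=0, g3=1, g4=0 [stuck-at-0].
So Y = 0. (Without the fault it would be 1.)

0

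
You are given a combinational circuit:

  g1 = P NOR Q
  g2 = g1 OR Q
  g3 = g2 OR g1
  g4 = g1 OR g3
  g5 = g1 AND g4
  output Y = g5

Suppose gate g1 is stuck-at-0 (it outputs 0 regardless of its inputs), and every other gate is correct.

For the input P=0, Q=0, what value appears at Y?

Propagate with g1 forced: g1=0 [stuck-at-0], g2=0, g3=0, g4=0, g5=0.
So Y = 0. (Without the fault it would be 1.)

0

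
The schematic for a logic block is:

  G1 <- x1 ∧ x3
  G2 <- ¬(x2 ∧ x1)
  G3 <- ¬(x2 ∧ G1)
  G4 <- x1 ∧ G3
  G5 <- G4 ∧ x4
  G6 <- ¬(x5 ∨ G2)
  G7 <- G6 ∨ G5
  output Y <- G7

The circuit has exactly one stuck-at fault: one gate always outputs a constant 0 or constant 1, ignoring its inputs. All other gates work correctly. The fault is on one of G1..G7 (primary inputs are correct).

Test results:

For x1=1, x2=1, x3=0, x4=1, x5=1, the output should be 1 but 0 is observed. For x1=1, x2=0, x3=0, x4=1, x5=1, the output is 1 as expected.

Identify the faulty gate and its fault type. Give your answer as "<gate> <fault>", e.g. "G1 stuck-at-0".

G1 stuck-at-1

Fault-free values for test 1 (x1=1, x2=1, x3=0, x4=1, x5=1): G1=0, G2=0, G3=1, G4=1, G5=1, G6=0, G7=1, giving Y=1. Observed 0.
Test 1: faults giving observed 0 are {G1 stuck-at-1, G3 stuck-at-0, G4 stuck-at-0, G5 stuck-at-0, G7 stuck-at-0}.
Test 2 (x1=1, x2=0, x3=0, x4=1, x5=1): fault-free G1=0, G2=1, G3=1, G4=1, G5=1, G6=0, G7=1 → 1; observed 1. Eliminates G3 stuck-at-0, G4 stuck-at-0, G5 stuck-at-0, G7 stuck-at-0.
Only G1 stuck-at-1 is consistent with every test.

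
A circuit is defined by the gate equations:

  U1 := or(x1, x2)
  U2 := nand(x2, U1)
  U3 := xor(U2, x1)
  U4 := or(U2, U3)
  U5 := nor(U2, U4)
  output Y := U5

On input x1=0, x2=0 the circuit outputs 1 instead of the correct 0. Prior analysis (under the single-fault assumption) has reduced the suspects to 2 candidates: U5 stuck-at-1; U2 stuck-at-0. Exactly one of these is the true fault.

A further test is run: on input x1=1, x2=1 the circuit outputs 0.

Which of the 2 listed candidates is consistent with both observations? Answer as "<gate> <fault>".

Evaluate each candidate on input x1=1, x2=1:
  U5 stuck-at-1: U1=1, U2=0, U3=1, U4=1, U5=1 [stuck-at-1] → 1 — eliminated
  U2 stuck-at-0: U1=1, U2=0 [stuck-at-0], U3=1, U4=1, U5=0 → 0 — matches
Only U2 stuck-at-0 reproduces the observed 0.

U2 stuck-at-0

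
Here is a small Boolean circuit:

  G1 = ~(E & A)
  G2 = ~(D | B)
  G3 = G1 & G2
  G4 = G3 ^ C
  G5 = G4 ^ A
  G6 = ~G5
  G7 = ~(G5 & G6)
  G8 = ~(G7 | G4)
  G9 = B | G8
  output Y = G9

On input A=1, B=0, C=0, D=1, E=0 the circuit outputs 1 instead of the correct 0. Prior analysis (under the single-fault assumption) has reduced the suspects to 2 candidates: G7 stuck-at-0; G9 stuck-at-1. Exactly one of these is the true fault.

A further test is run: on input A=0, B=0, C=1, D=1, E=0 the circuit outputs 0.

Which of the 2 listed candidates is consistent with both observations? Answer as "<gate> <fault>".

G7 stuck-at-0

Evaluate each candidate on input A=0, B=0, C=1, D=1, E=0:
  G7 stuck-at-0: G1=1, G2=0, G3=0, G4=1, G5=1, G6=0, G7=0 [stuck-at-0], G8=0, G9=0 → 0 — matches
  G9 stuck-at-1: G1=1, G2=0, G3=0, G4=1, G5=1, G6=0, G7=1, G8=0, G9=1 [stuck-at-1] → 1 — eliminated
Only G7 stuck-at-0 reproduces the observed 0.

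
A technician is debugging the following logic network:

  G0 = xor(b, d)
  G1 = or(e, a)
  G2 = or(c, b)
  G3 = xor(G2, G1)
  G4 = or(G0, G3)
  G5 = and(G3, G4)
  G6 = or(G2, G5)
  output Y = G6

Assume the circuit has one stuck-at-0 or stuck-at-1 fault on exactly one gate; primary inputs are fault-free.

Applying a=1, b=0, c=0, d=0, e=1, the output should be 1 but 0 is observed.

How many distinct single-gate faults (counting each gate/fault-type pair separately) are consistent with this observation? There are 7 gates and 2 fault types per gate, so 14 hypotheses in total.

5

Fault-free: G0=0, G1=1, G2=0, G3=1, G4=1, G5=1, G6=1 → 1. Observed 0.
  G0 stuck-at-0: output 1 ✗
  G0 stuck-at-1: output 1 ✗
  G1 stuck-at-0: output 0 ✓
  G1 stuck-at-1: output 1 ✗
  G2 stuck-at-0: output 1 ✗
  G2 stuck-at-1: output 1 ✗
  G3 stuck-at-0: output 0 ✓
  G3 stuck-at-1: output 1 ✗
  G4 stuck-at-0: output 0 ✓
  G4 stuck-at-1: output 1 ✗
  G5 stuck-at-0: output 0 ✓
  G5 stuck-at-1: output 1 ✗
  G6 stuck-at-0: output 0 ✓
  G6 stuck-at-1: output 1 ✗
Consistent faults: {G1 stuck-at-0, G3 stuck-at-0, G4 stuck-at-0, G5 stuck-at-0, G6 stuck-at-0} — 5 in all.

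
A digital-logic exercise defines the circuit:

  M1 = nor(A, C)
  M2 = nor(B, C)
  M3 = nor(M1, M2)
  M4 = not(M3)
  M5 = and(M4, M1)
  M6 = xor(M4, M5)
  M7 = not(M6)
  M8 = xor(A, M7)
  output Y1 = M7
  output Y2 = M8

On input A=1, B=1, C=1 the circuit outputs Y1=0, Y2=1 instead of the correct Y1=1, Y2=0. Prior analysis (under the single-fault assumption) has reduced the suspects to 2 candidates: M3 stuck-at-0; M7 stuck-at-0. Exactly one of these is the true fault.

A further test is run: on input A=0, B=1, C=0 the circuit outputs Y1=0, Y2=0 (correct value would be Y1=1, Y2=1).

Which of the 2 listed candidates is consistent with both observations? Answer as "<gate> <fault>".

M7 stuck-at-0

Evaluate each candidate on input A=0, B=1, C=0:
  M3 stuck-at-0: M1=1, M2=0, M3=0 [stuck-at-0], M4=1, M5=1, M6=0, M7=1, M8=1 → Y1=1, Y2=1 — eliminated
  M7 stuck-at-0: M1=1, M2=0, M3=0, M4=1, M5=1, M6=0, M7=0 [stuck-at-0], M8=0 → Y1=0, Y2=0 — matches
Only M7 stuck-at-0 reproduces the observed Y1=0, Y2=0.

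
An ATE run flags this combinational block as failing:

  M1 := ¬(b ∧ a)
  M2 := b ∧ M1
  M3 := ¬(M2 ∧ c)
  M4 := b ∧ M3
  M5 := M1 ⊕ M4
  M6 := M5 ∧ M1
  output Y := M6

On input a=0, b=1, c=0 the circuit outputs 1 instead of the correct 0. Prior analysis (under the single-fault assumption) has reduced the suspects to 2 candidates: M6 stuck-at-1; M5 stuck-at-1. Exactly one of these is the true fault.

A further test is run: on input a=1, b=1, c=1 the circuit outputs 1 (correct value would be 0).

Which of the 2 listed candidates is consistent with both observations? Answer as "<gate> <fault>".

M6 stuck-at-1

Evaluate each candidate on input a=1, b=1, c=1:
  M6 stuck-at-1: M1=0, M2=0, M3=1, M4=1, M5=1, M6=1 [stuck-at-1] → 1 — matches
  M5 stuck-at-1: M1=0, M2=0, M3=1, M4=1, M5=1 [stuck-at-1], M6=0 → 0 — eliminated
Only M6 stuck-at-1 reproduces the observed 1.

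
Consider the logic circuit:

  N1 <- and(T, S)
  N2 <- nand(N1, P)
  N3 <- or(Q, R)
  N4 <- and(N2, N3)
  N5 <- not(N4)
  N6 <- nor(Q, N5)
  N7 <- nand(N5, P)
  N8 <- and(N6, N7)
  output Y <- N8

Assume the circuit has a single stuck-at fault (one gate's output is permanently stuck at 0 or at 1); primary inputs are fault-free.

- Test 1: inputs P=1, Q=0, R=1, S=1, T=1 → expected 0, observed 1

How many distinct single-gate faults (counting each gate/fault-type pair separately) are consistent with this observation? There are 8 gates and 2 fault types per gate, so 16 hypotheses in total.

Fault-free: N1=1, N2=0, N3=1, N4=0, N5=1, N6=0, N7=0, N8=0 → 0. Observed 1.
  N1: stuck-at-0 ✓; others ✗
  N2: stuck-at-1 ✓; others ✗
  N3: none of the 2 fault types match ✗
  N4: stuck-at-1 ✓; others ✗
  N5: stuck-at-0 ✓; others ✗
  N6: none of the 2 fault types match ✗
  N7: none of the 2 fault types match ✗
  N8: stuck-at-1 ✓; others ✗
Consistent faults: {N1 stuck-at-0, N2 stuck-at-1, N4 stuck-at-1, N5 stuck-at-0, N8 stuck-at-1} — 5 in all.

5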